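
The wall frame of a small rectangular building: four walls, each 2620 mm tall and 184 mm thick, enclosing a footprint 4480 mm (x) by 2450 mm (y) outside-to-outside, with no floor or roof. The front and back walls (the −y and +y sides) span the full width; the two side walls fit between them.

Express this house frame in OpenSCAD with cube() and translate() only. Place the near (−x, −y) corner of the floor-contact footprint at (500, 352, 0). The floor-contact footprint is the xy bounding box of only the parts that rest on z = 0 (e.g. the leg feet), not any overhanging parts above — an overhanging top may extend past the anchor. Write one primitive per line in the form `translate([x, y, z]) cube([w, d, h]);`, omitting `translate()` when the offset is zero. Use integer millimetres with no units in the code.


translate([500, 352, 0]) cube([4480, 184, 2620]);
translate([500, 2618, 0]) cube([4480, 184, 2620]);
translate([500, 536, 0]) cube([184, 2082, 2620]);
translate([4796, 536, 0]) cube([184, 2082, 2620]);


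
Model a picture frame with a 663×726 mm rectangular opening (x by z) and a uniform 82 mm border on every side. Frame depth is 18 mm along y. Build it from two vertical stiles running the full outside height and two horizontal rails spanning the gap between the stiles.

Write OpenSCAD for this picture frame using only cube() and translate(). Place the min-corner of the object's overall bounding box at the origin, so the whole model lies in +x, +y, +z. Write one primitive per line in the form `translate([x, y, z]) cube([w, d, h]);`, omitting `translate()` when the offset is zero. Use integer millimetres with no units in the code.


cube([82, 18, 890]);
translate([745, 0, 0]) cube([82, 18, 890]);
translate([82, 0, 0]) cube([663, 18, 82]);
translate([82, 0, 808]) cube([663, 18, 82]);


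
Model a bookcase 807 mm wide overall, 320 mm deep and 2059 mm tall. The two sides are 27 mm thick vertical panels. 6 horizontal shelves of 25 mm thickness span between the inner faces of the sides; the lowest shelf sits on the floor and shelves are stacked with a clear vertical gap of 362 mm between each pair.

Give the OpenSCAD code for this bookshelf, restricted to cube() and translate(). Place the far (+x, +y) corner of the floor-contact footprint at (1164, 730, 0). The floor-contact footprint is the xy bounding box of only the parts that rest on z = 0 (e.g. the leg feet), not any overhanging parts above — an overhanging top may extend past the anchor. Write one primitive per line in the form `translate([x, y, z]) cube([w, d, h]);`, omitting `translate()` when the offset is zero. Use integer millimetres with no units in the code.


translate([357, 410, 0]) cube([27, 320, 2059]);
translate([1137, 410, 0]) cube([27, 320, 2059]);
translate([384, 410, 0]) cube([753, 320, 25]);
translate([384, 410, 387]) cube([753, 320, 25]);
translate([384, 410, 774]) cube([753, 320, 25]);
translate([384, 410, 1161]) cube([753, 320, 25]);
translate([384, 410, 1548]) cube([753, 320, 25]);
translate([384, 410, 1935]) cube([753, 320, 25]);


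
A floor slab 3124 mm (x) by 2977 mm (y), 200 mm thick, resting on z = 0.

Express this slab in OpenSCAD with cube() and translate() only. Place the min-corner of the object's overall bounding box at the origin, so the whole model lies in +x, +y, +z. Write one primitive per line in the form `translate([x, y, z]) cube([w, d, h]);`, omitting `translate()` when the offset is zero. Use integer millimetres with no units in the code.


cube([3124, 2977, 200]);


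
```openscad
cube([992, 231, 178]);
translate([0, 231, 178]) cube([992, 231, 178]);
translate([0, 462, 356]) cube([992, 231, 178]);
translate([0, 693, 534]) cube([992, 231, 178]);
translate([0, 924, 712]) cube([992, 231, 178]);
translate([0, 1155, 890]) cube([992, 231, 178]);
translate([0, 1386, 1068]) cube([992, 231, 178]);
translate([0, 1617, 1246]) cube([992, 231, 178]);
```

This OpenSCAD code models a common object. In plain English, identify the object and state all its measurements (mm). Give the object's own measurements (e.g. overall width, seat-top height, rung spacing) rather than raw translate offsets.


A straight staircase of 8 solid steps. Each step is 992 mm wide (x), 231 mm deep (y, the going) and 178 mm tall (the rise). The first step rests on the floor; each subsequent step sits one going further in +y and one rise higher in +z, directly behind and above the previous step with no overlap.


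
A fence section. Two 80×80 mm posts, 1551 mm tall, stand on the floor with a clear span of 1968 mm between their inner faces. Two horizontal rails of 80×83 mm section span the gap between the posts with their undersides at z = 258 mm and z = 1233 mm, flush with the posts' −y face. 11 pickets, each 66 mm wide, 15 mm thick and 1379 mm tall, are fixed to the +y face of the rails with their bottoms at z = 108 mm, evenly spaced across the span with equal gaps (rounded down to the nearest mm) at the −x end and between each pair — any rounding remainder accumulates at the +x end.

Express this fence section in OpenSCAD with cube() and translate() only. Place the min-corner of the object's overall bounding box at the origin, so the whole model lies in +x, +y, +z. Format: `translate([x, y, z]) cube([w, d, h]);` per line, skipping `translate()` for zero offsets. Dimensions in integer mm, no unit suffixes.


cube([80, 80, 1551]);
translate([2048, 0, 0]) cube([80, 80, 1551]);
translate([80, 0, 258]) cube([1968, 80, 83]);
translate([80, 0, 1233]) cube([1968, 80, 83]);
translate([183, 80, 108]) cube([66, 15, 1379]);
translate([352, 80, 108]) cube([66, 15, 1379]);
translate([521, 80, 108]) cube([66, 15, 1379]);
translate([690, 80, 108]) cube([66, 15, 1379]);
translate([859, 80, 108]) cube([66, 15, 1379]);
translate([1028, 80, 108]) cube([66, 15, 1379]);
translate([1197, 80, 108]) cube([66, 15, 1379]);
translate([1366, 80, 108]) cube([66, 15, 1379]);
translate([1535, 80, 108]) cube([66, 15, 1379]);
translate([1704, 80, 108]) cube([66, 15, 1379]);
translate([1873, 80, 108]) cube([66, 15, 1379]);


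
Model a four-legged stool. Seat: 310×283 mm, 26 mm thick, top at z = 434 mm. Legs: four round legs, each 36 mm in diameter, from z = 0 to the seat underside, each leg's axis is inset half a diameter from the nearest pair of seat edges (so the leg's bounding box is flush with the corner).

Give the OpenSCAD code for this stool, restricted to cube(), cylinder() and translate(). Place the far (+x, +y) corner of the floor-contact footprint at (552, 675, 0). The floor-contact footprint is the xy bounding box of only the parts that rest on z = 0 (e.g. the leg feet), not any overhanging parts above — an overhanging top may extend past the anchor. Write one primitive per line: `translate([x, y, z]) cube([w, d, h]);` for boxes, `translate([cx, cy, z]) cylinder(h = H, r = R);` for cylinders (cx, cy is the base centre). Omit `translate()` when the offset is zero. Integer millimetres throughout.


translate([242, 392, 408]) cube([310, 283, 26]);
translate([260, 410, 0]) cylinder(h = 408, r = 18);
translate([534, 410, 0]) cylinder(h = 408, r = 18);
translate([260, 657, 0]) cylinder(h = 408, r = 18);
translate([534, 657, 0]) cylinder(h = 408, r = 18);


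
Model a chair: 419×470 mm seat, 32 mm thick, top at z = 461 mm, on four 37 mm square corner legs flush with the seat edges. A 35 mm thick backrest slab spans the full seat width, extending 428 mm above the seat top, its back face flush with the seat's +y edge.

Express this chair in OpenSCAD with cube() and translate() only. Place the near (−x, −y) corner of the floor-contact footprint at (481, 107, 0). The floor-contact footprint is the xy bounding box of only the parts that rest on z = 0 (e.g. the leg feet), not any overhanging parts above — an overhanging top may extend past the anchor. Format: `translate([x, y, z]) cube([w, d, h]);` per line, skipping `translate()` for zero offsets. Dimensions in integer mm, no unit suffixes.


translate([481, 107, 429]) cube([419, 470, 32]);
translate([481, 107, 0]) cube([37, 37, 429]);
translate([863, 107, 0]) cube([37, 37, 429]);
translate([481, 540, 0]) cube([37, 37, 429]);
translate([863, 540, 0]) cube([37, 37, 429]);
translate([481, 542, 461]) cube([419, 35, 428]);


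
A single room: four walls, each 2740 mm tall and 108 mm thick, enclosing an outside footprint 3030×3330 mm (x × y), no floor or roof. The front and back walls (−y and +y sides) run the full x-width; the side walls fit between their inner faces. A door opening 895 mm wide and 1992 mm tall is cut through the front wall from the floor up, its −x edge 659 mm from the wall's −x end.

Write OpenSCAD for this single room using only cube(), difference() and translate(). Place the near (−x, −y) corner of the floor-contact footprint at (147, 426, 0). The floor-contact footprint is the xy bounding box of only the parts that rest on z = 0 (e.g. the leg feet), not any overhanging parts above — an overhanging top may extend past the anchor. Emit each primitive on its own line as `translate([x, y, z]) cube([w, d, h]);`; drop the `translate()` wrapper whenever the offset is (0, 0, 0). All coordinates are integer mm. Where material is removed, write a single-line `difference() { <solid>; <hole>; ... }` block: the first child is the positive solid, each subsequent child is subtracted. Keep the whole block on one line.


difference() { translate([147, 426, 0]) cube([3030, 108, 2740]); translate([806, 426, 0]) cube([895, 108, 1992]); }
translate([147, 3648, 0]) cube([3030, 108, 2740]);
translate([147, 534, 0]) cube([108, 3114, 2740]);
translate([3069, 534, 0]) cube([108, 3114, 2740]);


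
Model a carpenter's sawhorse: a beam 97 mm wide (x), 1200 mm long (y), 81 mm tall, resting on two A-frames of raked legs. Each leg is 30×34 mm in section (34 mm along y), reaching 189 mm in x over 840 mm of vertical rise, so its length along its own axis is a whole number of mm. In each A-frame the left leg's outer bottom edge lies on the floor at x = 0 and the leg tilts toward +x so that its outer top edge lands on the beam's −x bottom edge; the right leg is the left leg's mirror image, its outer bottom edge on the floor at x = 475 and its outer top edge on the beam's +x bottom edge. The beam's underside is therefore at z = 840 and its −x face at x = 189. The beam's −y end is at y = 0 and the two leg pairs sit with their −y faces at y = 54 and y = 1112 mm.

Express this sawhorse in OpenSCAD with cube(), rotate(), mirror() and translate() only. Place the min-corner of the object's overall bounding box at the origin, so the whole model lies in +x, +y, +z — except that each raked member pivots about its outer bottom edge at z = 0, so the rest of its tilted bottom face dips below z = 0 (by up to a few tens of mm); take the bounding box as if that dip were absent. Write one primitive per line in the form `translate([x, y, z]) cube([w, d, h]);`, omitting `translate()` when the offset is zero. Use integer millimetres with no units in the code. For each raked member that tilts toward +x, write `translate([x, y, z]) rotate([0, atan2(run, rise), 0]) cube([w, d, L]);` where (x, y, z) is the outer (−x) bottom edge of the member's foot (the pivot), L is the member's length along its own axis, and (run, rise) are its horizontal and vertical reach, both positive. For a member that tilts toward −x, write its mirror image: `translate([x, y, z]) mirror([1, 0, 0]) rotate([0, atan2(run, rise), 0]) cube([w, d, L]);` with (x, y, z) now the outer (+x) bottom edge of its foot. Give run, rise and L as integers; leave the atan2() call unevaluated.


translate([189, 0, 840]) cube([97, 1200, 81]);
translate([0, 54, 0]) rotate([0, atan2(189, 840), 0]) cube([30, 34, 861]);
translate([475, 54, 0]) mirror([1, 0, 0]) rotate([0, atan2(189, 840), 0]) cube([30, 34, 861]);
translate([0, 1112, 0]) rotate([0, atan2(189, 840), 0]) cube([30, 34, 861]);
translate([475, 1112, 0]) mirror([1, 0, 0]) rotate([0, atan2(189, 840), 0]) cube([30, 34, 861]);


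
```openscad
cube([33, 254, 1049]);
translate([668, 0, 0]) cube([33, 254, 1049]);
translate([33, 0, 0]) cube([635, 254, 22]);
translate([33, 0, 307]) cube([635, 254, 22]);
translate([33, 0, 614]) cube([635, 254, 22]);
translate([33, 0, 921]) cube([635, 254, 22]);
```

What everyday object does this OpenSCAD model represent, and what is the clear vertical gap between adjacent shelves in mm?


A bookshelf. The clear shelf gap is 285 mm.

Two tall side panels with 4 horizontal boards between them — a bookshelf. The first two shelf undersides are at z = 0 and z = 307; with shelf thickness 22, the clear gap is 307 − 0 − 22 = 285 mm.


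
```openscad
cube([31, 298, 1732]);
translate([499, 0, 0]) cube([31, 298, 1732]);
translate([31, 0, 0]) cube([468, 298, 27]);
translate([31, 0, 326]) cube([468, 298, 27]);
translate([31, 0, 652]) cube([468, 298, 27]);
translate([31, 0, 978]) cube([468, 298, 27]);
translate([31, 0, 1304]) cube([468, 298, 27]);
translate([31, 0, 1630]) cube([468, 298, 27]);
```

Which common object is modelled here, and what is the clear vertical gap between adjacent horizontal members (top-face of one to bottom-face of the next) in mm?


A bookshelf. The clear shelf gap is 299 mm.

Two tall side panels with 6 horizontal boards between them — a bookshelf. The first two shelf undersides are at z = 0 and z = 326; with shelf thickness 27, the clear gap is 326 − 0 − 27 = 299 mm.


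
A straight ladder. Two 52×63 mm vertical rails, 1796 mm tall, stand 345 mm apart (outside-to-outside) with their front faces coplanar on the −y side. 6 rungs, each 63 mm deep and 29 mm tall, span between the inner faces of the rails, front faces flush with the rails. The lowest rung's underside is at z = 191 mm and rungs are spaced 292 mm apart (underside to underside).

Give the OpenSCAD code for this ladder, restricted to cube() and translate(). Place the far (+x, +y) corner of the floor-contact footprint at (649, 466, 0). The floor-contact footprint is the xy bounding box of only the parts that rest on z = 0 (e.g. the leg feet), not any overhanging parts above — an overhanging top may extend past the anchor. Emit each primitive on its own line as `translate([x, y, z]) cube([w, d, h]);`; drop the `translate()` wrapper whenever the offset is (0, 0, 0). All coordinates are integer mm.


translate([304, 403, 0]) cube([52, 63, 1796]);
translate([597, 403, 0]) cube([52, 63, 1796]);
translate([356, 403, 191]) cube([241, 63, 29]);
translate([356, 403, 483]) cube([241, 63, 29]);
translate([356, 403, 775]) cube([241, 63, 29]);
translate([356, 403, 1067]) cube([241, 63, 29]);
translate([356, 403, 1359]) cube([241, 63, 29]);
translate([356, 403, 1651]) cube([241, 63, 29]);


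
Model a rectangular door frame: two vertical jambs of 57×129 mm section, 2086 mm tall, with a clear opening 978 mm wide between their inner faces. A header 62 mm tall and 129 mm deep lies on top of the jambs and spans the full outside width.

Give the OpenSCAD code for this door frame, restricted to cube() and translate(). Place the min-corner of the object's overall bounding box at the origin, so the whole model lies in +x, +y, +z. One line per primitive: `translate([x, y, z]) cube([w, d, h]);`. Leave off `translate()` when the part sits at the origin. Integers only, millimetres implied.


cube([57, 129, 2086]);
translate([1035, 0, 0]) cube([57, 129, 2086]);
translate([0, 0, 2086]) cube([1092, 129, 62]);


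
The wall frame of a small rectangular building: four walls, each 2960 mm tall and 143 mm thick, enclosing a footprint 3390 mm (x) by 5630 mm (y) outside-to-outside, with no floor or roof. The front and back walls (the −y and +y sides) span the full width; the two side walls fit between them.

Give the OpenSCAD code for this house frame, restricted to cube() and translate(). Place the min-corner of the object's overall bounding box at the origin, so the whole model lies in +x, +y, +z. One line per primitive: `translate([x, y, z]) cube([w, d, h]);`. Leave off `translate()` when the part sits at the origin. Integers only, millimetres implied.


cube([3390, 143, 2960]);
translate([0, 5487, 0]) cube([3390, 143, 2960]);
translate([0, 143, 0]) cube([143, 5344, 2960]);
translate([3247, 143, 0]) cube([143, 5344, 2960]);


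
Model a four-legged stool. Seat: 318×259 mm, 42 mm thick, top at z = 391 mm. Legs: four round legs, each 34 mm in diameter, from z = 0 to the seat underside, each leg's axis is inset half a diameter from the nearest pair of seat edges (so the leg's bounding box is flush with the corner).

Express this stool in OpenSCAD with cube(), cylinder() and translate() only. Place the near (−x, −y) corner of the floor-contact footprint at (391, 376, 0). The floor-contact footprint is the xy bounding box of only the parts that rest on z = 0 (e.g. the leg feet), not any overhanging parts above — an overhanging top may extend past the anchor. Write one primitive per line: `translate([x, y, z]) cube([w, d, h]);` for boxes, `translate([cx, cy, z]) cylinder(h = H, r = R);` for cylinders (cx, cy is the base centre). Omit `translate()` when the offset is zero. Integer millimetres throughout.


translate([391, 376, 349]) cube([318, 259, 42]);
translate([408, 393, 0]) cylinder(h = 349, r = 17);
translate([692, 393, 0]) cylinder(h = 349, r = 17);
translate([408, 618, 0]) cylinder(h = 349, r = 17);
translate([692, 618, 0]) cylinder(h = 349, r = 17);


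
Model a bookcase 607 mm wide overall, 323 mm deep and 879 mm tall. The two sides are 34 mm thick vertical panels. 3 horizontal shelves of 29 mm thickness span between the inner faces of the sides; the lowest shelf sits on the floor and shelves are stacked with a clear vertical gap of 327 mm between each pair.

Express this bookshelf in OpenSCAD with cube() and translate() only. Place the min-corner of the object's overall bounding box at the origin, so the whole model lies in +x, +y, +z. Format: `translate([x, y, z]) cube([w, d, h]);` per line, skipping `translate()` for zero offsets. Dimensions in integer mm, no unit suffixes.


cube([34, 323, 879]);
translate([573, 0, 0]) cube([34, 323, 879]);
translate([34, 0, 0]) cube([539, 323, 29]);
translate([34, 0, 356]) cube([539, 323, 29]);
translate([34, 0, 712]) cube([539, 323, 29]);


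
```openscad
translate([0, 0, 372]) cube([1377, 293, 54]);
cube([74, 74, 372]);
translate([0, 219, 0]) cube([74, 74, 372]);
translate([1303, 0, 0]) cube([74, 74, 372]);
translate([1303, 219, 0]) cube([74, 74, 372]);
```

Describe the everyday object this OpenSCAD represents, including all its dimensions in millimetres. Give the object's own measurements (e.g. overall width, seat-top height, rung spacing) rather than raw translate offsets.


A bench: a 1377×293 mm seat slab, 54 mm thick, top at z = 426 mm, on four 74×74 mm square legs flush with the seat corners and standing on z = 0.


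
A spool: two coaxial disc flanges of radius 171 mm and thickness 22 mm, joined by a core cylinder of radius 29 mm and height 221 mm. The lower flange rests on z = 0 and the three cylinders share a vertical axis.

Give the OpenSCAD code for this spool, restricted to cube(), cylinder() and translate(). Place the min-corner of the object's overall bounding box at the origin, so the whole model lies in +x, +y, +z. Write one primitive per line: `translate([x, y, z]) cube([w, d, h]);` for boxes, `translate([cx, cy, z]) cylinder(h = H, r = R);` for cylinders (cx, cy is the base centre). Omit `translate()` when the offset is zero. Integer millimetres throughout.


translate([171, 171, 0]) cylinder(h = 22, r = 171);
translate([171, 171, 22]) cylinder(h = 221, r = 29);
translate([171, 171, 243]) cylinder(h = 22, r = 171);


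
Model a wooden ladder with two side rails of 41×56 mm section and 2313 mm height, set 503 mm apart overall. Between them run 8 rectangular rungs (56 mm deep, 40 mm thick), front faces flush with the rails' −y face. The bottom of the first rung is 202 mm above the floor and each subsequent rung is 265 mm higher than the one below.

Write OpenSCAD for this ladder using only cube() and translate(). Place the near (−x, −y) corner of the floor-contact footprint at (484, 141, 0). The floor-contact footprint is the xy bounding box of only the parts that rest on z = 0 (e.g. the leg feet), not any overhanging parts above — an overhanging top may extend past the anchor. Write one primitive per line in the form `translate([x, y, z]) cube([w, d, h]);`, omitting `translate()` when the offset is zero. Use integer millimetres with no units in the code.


// rung span = 503 - 2*41 = 421
// rung[k] z = 202 + k*265
translate([484, 141, 0]) cube([41, 56, 2313]);
translate([946, 141, 0]) cube([41, 56, 2313]);
translate([525, 141, 202]) cube([421, 56, 40]);
translate([525, 141, 467]) cube([421, 56, 40]);
translate([525, 141, 732]) cube([421, 56, 40]);
translate([525, 141, 997]) cube([421, 56, 40]);
translate([525, 141, 1262]) cube([421, 56, 40]);
translate([525, 141, 1527]) cube([421, 56, 40]);
translate([525, 141, 1792]) cube([421, 56, 40]);
translate([525, 141, 2057]) cube([421, 56, 40]);


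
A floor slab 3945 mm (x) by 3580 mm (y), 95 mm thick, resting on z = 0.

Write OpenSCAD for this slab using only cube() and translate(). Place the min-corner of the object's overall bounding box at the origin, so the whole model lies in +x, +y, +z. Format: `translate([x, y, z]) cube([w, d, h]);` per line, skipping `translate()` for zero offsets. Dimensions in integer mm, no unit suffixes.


cube([3945, 3580, 95]);


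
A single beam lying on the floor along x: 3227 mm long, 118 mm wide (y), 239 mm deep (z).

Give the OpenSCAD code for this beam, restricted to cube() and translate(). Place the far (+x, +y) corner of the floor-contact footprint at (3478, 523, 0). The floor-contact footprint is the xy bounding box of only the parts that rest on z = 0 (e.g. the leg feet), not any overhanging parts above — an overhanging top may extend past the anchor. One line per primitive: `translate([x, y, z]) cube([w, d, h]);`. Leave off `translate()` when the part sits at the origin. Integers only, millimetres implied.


translate([251, 405, 0]) cube([3227, 118, 239]);


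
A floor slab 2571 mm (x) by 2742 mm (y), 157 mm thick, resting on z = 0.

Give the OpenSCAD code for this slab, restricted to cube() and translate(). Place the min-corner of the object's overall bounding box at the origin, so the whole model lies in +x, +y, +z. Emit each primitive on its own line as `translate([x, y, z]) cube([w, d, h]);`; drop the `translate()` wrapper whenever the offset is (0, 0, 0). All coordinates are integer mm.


cube([2571, 2742, 157]);


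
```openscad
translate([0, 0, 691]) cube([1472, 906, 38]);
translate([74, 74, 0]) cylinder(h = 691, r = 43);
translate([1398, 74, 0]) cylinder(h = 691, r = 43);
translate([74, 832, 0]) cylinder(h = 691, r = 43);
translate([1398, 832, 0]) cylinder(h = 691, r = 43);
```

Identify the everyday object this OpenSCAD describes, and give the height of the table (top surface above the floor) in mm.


A table. The table height is 729 mm.

A 1472×906×38 slab sits at z = 691 on four Ø86 mm round legs — a table. The top surface is at 691 + 38 = 729 mm.


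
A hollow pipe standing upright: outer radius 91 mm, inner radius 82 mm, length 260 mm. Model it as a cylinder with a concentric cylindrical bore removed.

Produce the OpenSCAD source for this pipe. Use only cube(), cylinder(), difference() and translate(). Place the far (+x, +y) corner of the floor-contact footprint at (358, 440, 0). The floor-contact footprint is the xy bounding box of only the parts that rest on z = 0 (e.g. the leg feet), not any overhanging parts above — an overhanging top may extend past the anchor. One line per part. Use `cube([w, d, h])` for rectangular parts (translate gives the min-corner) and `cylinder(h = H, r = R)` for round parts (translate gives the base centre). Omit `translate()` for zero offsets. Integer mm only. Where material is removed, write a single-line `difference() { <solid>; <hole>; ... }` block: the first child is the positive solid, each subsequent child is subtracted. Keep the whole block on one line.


difference() { translate([267, 349, 0]) cylinder(h = 260, r = 91); translate([267, 349, 0]) cylinder(h = 260, r = 82); }


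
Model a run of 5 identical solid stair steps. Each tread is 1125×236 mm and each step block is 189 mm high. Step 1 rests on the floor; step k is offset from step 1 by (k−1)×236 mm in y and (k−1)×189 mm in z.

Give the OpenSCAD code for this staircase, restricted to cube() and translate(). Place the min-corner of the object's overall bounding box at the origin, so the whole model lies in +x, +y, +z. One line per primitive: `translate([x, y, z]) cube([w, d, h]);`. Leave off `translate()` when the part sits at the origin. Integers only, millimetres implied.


cube([1125, 236, 189]);
translate([0, 236, 189]) cube([1125, 236, 189]);
translate([0, 472, 378]) cube([1125, 236, 189]);
translate([0, 708, 567]) cube([1125, 236, 189]);
translate([0, 944, 756]) cube([1125, 236, 189]);


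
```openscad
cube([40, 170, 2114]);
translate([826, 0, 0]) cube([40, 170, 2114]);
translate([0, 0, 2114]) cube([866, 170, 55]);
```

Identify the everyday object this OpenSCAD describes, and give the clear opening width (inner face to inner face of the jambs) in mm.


A door frame. The clear opening width is 786 mm.

Two 2114 mm tall posts with a header on top — a door frame. The left jamb is 40 mm wide at x = 0; the right jamb starts at x = 826. The clear opening is 826 − 40 = 786 mm.


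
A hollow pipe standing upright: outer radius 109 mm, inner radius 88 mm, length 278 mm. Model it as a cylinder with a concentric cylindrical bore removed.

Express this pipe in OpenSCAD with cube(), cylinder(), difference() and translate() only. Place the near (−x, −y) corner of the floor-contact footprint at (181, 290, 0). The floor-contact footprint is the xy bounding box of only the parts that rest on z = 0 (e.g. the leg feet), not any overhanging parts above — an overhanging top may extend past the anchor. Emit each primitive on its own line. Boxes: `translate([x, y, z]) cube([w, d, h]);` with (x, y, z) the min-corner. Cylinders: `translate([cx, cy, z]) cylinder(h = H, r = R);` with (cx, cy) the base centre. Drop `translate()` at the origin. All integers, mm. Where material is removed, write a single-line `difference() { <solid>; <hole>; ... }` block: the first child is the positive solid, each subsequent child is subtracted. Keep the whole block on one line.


difference() { translate([290, 399, 0]) cylinder(h = 278, r = 109); translate([290, 399, 0]) cylinder(h = 278, r = 88); }


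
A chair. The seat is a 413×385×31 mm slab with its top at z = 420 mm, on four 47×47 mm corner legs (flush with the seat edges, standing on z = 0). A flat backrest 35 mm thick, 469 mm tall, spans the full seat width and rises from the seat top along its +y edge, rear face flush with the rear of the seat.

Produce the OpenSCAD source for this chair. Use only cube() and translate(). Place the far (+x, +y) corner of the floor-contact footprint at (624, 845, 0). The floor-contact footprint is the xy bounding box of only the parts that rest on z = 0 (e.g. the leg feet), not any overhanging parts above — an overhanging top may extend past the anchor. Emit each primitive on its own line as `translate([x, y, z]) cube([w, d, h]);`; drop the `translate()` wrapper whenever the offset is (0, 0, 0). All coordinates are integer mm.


// leg_h = 420 - 31 = 389
translate([211, 460, 389]) cube([413, 385, 31]);
translate([211, 460, 0]) cube([47, 47, 389]);
translate([577, 460, 0]) cube([47, 47, 389]);
translate([211, 798, 0]) cube([47, 47, 389]);
translate([577, 798, 0]) cube([47, 47, 389]);
translate([211, 810, 420]) cube([413, 35, 469]);


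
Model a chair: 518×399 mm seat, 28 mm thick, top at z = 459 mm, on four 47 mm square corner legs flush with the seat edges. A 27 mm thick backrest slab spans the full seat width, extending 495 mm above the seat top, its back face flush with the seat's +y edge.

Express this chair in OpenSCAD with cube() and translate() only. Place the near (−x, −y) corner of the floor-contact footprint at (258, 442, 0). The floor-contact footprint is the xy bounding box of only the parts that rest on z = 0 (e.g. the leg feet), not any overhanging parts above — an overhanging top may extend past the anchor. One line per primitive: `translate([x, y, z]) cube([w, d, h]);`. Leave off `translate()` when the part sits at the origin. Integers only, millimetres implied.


// leg_h = 459 - 28 = 431
translate([258, 442, 431]) cube([518, 399, 28]);
translate([258, 442, 0]) cube([47, 47, 431]);
translate([729, 442, 0]) cube([47, 47, 431]);
translate([258, 794, 0]) cube([47, 47, 431]);
translate([729, 794, 0]) cube([47, 47, 431]);
translate([258, 814, 459]) cube([518, 27, 495]);


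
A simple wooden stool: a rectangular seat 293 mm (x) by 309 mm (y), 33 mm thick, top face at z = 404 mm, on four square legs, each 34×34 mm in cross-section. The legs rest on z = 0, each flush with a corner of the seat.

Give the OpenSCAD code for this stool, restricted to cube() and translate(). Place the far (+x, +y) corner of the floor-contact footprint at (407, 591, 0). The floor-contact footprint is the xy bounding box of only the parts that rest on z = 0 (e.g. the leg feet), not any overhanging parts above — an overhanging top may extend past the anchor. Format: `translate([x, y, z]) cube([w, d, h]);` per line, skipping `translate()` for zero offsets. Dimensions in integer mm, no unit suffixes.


// leg_h = 404 - 33 = 371
translate([114, 282, 371]) cube([293, 309, 33]);
translate([114, 282, 0]) cube([34, 34, 371]);
translate([373, 282, 0]) cube([34, 34, 371]);
translate([114, 557, 0]) cube([34, 34, 371]);
translate([373, 557, 0]) cube([34, 34, 371]);


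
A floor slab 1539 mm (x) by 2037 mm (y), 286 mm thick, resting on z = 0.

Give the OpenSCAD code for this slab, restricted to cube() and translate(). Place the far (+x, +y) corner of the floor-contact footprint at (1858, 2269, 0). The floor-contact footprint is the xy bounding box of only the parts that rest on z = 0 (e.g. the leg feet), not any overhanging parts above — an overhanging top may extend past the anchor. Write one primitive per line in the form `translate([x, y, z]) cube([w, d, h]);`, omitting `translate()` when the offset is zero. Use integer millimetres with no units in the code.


translate([319, 232, 0]) cube([1539, 2037, 286]);


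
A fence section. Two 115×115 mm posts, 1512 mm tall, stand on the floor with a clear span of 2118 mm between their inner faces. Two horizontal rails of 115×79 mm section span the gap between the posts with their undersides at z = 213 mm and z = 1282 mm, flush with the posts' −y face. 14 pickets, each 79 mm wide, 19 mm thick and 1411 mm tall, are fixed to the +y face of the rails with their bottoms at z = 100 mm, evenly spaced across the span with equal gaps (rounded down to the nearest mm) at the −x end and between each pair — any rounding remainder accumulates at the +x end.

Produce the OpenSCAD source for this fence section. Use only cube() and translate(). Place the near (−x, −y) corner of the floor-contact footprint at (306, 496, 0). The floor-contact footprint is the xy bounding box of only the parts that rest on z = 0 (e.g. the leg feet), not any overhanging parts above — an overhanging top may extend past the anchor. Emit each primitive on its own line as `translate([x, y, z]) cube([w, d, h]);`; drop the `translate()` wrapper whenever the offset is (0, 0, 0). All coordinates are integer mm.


translate([306, 496, 0]) cube([115, 115, 1512]);
translate([2539, 496, 0]) cube([115, 115, 1512]);
translate([421, 496, 213]) cube([2118, 115, 79]);
translate([421, 496, 1282]) cube([2118, 115, 79]);
translate([488, 611, 100]) cube([79, 19, 1411]);
translate([634, 611, 100]) cube([79, 19, 1411]);
translate([780, 611, 100]) cube([79, 19, 1411]);
translate([926, 611, 100]) cube([79, 19, 1411]);
translate([1072, 611, 100]) cube([79, 19, 1411]);
translate([1218, 611, 100]) cube([79, 19, 1411]);
translate([1364, 611, 100]) cube([79, 19, 1411]);
translate([1510, 611, 100]) cube([79, 19, 1411]);
translate([1656, 611, 100]) cube([79, 19, 1411]);
translate([1802, 611, 100]) cube([79, 19, 1411]);
translate([1948, 611, 100]) cube([79, 19, 1411]);
translate([2094, 611, 100]) cube([79, 19, 1411]);
translate([2240, 611, 100]) cube([79, 19, 1411]);
translate([2386, 611, 100]) cube([79, 19, 1411]);


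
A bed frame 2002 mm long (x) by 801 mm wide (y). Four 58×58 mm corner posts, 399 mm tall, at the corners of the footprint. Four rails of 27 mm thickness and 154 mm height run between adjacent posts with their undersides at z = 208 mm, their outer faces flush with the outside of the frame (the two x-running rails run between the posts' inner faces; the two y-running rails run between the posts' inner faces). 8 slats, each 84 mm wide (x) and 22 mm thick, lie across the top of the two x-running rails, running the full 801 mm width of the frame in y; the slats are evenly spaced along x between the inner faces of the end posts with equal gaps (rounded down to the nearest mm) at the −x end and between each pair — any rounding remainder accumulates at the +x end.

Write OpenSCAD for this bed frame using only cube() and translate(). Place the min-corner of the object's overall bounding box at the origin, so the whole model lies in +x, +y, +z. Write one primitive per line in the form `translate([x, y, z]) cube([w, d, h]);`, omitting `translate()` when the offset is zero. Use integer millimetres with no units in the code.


cube([58, 58, 399]);
translate([0, 743, 0]) cube([58, 58, 399]);
translate([1944, 0, 0]) cube([58, 58, 399]);
translate([1944, 743, 0]) cube([58, 58, 399]);
translate([58, 0, 208]) cube([1886, 27, 154]);
translate([58, 774, 208]) cube([1886, 27, 154]);
translate([0, 58, 208]) cube([27, 685, 154]);
translate([1975, 58, 208]) cube([27, 685, 154]);
translate([192, 0, 362]) cube([84, 801, 22]);
translate([410, 0, 362]) cube([84, 801, 22]);
translate([628, 0, 362]) cube([84, 801, 22]);
translate([846, 0, 362]) cube([84, 801, 22]);
translate([1064, 0, 362]) cube([84, 801, 22]);
translate([1282, 0, 362]) cube([84, 801, 22]);
translate([1500, 0, 362]) cube([84, 801, 22]);
translate([1718, 0, 362]) cube([84, 801, 22]);


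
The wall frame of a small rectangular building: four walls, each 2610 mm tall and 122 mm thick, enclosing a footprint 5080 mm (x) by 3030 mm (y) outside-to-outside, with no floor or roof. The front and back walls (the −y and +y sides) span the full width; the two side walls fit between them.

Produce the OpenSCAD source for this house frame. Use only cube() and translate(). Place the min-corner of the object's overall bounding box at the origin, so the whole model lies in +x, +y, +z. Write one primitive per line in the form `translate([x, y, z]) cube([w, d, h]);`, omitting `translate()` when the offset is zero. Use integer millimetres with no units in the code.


cube([5080, 122, 2610]);
translate([0, 2908, 0]) cube([5080, 122, 2610]);
translate([0, 122, 0]) cube([122, 2786, 2610]);
translate([4958, 122, 0]) cube([122, 2786, 2610]);


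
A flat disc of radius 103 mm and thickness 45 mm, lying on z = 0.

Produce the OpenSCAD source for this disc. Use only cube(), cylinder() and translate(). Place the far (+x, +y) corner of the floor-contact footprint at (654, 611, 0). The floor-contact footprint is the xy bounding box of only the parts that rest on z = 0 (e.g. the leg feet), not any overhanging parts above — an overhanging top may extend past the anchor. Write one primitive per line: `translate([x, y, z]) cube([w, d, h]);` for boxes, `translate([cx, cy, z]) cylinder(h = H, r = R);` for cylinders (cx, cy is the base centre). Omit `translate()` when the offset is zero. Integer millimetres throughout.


translate([551, 508, 0]) cylinder(h = 45, r = 103);


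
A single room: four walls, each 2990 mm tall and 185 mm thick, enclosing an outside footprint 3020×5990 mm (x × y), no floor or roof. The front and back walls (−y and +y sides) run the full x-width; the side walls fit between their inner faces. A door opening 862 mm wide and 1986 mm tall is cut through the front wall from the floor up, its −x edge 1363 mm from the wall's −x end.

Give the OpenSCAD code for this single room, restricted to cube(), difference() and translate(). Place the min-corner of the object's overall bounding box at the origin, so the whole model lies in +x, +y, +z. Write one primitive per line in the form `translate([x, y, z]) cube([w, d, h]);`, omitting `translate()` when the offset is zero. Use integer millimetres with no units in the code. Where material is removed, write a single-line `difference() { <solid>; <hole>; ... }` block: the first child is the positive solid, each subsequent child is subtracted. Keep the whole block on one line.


difference() { cube([3020, 185, 2990]); translate([1363, 0, 0]) cube([862, 185, 1986]); }
translate([0, 5805, 0]) cube([3020, 185, 2990]);
translate([0, 185, 0]) cube([185, 5620, 2990]);
translate([2835, 185, 0]) cube([185, 5620, 2990]);


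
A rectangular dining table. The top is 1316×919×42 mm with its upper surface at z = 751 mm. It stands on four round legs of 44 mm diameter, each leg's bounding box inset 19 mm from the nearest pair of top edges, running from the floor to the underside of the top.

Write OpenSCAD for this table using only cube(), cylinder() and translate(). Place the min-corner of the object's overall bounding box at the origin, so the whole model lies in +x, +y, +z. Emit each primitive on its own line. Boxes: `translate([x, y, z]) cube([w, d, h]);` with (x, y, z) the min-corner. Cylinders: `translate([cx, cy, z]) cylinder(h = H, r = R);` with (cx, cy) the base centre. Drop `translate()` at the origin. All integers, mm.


translate([0, 0, 709]) cube([1316, 919, 42]);
translate([41, 41, 0]) cylinder(h = 709, r = 22);
translate([1275, 41, 0]) cylinder(h = 709, r = 22);
translate([41, 878, 0]) cylinder(h = 709, r = 22);
translate([1275, 878, 0]) cylinder(h = 709, r = 22);


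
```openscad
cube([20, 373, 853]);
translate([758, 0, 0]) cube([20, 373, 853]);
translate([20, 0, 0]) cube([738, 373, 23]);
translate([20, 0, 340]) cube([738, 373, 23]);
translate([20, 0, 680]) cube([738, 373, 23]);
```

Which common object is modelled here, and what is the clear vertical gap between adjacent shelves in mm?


A bookshelf. The clear shelf gap is 317 mm.

Two tall side panels with 3 horizontal boards between them — a bookshelf. The first two shelf undersides are at z = 0 and z = 340; with shelf thickness 23, the clear gap is 340 − 0 − 23 = 317 mm.


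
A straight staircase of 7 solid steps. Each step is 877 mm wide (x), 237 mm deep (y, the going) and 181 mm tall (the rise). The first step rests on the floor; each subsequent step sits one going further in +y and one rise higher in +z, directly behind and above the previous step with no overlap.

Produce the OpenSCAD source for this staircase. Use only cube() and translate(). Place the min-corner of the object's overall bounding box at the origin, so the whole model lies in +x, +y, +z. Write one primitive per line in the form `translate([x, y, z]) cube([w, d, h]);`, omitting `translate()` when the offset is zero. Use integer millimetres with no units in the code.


cube([877, 237, 181]);
translate([0, 237, 181]) cube([877, 237, 181]);
translate([0, 474, 362]) cube([877, 237, 181]);
translate([0, 711, 543]) cube([877, 237, 181]);
translate([0, 948, 724]) cube([877, 237, 181]);
translate([0, 1185, 905]) cube([877, 237, 181]);
translate([0, 1422, 1086]) cube([877, 237, 181]);


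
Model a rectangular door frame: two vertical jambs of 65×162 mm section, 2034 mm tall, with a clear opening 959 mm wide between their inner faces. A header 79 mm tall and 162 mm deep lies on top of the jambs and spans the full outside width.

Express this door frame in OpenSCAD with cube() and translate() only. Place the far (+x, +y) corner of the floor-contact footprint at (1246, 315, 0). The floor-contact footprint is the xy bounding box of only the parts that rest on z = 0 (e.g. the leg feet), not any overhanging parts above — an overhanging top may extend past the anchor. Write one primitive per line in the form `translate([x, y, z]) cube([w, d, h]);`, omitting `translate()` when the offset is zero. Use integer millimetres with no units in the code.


translate([157, 153, 0]) cube([65, 162, 2034]);
translate([1181, 153, 0]) cube([65, 162, 2034]);
translate([157, 153, 2034]) cube([1089, 162, 79]);
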